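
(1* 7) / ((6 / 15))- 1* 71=-107 / 2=-53.50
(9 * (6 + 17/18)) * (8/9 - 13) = -13625/18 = -756.94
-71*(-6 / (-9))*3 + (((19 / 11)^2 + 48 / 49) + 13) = -741344 / 5929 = -125.04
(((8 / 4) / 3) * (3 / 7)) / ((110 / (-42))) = -6 / 55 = -0.11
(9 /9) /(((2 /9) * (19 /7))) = 63 /38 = 1.66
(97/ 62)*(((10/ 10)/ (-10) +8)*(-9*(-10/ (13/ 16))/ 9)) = 61304/ 403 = 152.12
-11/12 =-0.92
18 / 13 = 1.38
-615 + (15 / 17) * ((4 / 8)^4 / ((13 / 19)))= -614.92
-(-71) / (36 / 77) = 5467 / 36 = 151.86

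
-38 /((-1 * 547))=38 /547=0.07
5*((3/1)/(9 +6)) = 1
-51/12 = -17/4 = -4.25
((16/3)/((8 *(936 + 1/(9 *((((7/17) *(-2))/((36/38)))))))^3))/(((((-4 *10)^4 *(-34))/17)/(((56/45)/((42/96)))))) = -2352637/333233208116198380800000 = -0.00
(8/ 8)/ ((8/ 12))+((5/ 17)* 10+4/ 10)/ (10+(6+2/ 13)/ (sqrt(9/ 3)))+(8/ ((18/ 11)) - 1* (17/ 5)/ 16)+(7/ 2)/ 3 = 209449121/ 27111600 - 14768* sqrt(3)/ 188275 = 7.59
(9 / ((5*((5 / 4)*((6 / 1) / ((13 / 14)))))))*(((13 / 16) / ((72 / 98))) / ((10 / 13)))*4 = 15379 / 12000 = 1.28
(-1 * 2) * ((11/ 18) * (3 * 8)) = -88/ 3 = -29.33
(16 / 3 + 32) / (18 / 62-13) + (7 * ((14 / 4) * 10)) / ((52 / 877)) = 126894943 / 30732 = 4129.08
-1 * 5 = -5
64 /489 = 0.13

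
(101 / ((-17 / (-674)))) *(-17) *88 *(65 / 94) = -4142375.32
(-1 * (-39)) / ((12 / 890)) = 5785 / 2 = 2892.50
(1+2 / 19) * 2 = 2.21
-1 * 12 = -12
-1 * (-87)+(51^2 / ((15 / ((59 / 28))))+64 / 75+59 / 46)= 21953051 / 48300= 454.51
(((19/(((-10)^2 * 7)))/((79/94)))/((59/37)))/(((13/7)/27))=0.29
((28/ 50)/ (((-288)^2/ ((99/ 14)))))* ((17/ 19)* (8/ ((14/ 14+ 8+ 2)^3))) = 17/ 66211200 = 0.00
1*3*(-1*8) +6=-18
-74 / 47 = -1.57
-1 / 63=-0.02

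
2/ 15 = 0.13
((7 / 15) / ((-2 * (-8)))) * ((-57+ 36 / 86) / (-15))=0.11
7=7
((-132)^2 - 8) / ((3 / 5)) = 87080 / 3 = 29026.67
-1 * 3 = -3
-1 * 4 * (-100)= 400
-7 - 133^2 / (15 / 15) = -17696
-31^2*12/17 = -11532/17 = -678.35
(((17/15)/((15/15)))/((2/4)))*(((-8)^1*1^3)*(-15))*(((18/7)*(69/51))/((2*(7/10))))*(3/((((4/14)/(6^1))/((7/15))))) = 19872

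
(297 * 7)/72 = 231/8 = 28.88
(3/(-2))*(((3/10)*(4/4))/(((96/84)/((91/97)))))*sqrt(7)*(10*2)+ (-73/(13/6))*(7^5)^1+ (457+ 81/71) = -522241222/923 - 5733*sqrt(7)/776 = -565828.02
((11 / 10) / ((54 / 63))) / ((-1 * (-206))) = 77 / 12360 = 0.01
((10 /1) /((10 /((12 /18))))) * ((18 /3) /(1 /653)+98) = 8032 /3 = 2677.33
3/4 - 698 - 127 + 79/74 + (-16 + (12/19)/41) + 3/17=-1644391289/1959964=-838.99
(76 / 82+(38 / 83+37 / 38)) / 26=23459 / 258628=0.09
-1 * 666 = -666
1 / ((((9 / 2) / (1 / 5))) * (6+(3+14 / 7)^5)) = 2 / 140895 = 0.00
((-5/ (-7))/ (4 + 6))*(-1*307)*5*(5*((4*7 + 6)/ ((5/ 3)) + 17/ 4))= -756755/ 56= -13513.48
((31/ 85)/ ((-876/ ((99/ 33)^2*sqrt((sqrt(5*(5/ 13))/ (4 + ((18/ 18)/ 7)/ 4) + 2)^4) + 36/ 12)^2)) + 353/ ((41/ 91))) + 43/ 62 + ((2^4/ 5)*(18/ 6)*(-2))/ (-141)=32013422659370831496281/ 40855042272733411060 - 34634673864*sqrt(13)/ 302617344913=783.17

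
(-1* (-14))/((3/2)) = 28/3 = 9.33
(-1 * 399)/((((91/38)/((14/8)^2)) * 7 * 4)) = -7581/416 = -18.22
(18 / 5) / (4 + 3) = 18 / 35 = 0.51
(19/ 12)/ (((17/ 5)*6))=95/ 1224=0.08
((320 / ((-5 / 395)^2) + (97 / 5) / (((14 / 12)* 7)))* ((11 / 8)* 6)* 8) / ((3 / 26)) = 279876729704 / 245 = 1142353998.79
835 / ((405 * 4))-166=-53617 / 324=-165.48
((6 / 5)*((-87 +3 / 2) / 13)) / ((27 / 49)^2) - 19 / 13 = -48184 / 1755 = -27.46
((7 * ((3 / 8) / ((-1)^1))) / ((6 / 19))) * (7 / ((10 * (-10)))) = 931 / 1600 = 0.58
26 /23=1.13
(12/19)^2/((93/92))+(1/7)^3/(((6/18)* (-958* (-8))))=11608602405/29418363632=0.39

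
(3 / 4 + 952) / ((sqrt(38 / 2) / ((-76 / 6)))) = -3811 * sqrt(19) / 6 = -2768.63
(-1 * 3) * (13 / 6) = -13 / 2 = -6.50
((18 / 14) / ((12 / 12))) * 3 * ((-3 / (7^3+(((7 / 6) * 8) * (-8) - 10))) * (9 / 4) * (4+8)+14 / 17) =181413 / 92225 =1.97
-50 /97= -0.52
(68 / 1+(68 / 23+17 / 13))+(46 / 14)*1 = 158126 / 2093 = 75.55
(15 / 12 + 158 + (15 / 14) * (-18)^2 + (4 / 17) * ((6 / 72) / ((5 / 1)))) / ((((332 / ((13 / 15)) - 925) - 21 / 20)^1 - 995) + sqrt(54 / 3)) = -6265176707959 / 19027766720151 - 12220974740 * sqrt(2) / 19027766720151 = -0.33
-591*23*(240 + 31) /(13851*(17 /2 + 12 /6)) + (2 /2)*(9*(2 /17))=-40003408 /1648269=-24.27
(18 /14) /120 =3 /280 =0.01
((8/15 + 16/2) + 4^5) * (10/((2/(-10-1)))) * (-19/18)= 1618496/27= 59944.30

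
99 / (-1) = -99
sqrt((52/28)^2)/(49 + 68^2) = 13/32711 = 0.00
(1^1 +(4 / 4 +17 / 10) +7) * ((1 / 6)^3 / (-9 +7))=-107 / 4320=-0.02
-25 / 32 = -0.78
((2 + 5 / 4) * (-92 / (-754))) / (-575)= -1 / 1450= -0.00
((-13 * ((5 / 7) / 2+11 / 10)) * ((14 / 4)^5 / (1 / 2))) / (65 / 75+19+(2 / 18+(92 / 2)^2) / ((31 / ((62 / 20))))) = -14326767 / 166664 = -85.96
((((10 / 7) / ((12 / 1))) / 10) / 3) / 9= 1 / 2268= 0.00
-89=-89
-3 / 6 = -1 / 2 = -0.50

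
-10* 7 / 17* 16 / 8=-140 / 17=-8.24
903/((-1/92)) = -83076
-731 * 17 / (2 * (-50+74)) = -12427 / 48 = -258.90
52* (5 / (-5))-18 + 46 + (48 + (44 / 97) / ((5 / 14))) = 12256 / 485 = 25.27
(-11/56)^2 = 121/3136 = 0.04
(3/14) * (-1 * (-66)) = 99/7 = 14.14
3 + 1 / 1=4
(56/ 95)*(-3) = -1.77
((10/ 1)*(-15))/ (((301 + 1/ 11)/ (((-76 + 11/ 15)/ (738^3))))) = 62095/ 665624682432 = 0.00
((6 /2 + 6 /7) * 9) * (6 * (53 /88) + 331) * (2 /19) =1222.72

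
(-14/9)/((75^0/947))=-13258/9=-1473.11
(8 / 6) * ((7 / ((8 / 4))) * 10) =140 / 3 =46.67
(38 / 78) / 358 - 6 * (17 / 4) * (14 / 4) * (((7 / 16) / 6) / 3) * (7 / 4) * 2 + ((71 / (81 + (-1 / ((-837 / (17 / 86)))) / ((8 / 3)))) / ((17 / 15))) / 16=-3562987335106385 / 472372558165248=-7.54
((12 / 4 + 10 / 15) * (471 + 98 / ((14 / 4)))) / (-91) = -5489 / 273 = -20.11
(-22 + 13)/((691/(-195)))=2.54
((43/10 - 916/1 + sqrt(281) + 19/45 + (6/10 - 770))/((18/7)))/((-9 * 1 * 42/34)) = 2571437/43740 - 17 * sqrt(281)/486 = 58.20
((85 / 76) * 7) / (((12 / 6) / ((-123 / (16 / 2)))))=-73185 / 1216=-60.19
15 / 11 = 1.36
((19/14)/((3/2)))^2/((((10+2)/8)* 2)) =361/1323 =0.27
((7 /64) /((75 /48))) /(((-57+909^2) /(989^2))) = 978121 /11803200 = 0.08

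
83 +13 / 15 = 1258 / 15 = 83.87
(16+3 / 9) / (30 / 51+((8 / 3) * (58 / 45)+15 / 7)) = 262395 / 99091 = 2.65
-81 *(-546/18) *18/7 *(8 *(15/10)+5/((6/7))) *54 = 6084234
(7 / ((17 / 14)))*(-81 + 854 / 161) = -170618 / 391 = -436.36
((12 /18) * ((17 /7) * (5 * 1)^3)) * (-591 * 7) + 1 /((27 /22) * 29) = -655566728 /783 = -837249.97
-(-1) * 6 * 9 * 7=378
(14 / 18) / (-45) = -7 / 405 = -0.02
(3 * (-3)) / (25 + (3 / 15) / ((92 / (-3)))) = -4140 / 11497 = -0.36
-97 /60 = -1.62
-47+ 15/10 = -91/2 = -45.50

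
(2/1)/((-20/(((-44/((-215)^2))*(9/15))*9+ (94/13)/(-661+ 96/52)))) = 15952861/9902550625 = 0.00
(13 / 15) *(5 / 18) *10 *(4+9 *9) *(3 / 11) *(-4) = -22100 / 99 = -223.23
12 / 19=0.63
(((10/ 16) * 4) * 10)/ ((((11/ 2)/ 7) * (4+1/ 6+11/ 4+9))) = 4200/ 2101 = 2.00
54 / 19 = 2.84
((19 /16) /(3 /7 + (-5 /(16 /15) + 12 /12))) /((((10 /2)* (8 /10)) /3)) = -399 /1460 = -0.27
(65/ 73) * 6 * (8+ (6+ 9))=8970/ 73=122.88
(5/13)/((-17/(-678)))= 3390/221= 15.34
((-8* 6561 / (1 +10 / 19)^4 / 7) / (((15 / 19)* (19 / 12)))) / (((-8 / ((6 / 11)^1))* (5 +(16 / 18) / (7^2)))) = 1292814554472 / 86086706915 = 15.02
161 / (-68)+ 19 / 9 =-157 / 612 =-0.26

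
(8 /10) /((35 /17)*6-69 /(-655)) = 8908 /138723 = 0.06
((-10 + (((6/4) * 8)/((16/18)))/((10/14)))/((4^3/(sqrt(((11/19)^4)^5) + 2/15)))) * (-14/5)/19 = -7881693790116391/2795766213557256000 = -0.00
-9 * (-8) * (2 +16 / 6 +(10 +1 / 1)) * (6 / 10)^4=91368 / 625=146.19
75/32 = 2.34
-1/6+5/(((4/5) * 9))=19/36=0.53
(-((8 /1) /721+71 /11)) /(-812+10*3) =51279 /6202042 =0.01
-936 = -936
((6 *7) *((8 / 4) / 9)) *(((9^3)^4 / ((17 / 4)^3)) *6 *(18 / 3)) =6073364752487424 / 4913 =1236182526457.85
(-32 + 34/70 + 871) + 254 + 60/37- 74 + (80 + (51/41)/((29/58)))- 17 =57692769/53095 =1086.60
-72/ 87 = -24/ 29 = -0.83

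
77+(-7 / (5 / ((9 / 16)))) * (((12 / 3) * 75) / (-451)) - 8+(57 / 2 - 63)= 35.02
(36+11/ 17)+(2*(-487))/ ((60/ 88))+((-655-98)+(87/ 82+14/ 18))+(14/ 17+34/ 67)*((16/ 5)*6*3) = -8684819153/ 4202910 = -2066.38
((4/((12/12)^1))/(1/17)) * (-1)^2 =68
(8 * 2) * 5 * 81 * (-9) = -58320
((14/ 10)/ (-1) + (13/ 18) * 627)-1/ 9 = 451.32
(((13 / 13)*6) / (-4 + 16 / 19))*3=-57 / 10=-5.70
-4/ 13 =-0.31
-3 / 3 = -1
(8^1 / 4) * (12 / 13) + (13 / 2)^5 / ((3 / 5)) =19340.02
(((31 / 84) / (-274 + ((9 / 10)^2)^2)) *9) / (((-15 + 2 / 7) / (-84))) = -19530000 / 281544217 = -0.07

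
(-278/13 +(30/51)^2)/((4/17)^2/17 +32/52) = -671857/19756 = -34.01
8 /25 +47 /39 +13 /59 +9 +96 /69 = 16057859 /1323075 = 12.14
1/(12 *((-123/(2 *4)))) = -2/369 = -0.01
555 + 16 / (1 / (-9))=411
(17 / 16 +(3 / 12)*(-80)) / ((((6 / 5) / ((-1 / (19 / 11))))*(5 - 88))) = -5555 / 50464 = -0.11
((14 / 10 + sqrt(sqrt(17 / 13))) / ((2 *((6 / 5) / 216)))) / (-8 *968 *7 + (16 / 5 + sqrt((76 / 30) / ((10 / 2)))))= -0.00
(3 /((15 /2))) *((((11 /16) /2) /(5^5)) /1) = 11 /250000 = 0.00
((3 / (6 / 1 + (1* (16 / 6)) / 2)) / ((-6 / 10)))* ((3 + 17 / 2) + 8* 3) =-1065 / 44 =-24.20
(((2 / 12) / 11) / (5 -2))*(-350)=-175 / 99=-1.77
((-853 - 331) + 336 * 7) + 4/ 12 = 3505/ 3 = 1168.33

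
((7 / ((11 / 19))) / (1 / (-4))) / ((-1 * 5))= 532 / 55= 9.67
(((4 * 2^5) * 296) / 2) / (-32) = -592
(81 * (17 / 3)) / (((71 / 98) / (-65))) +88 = -2917582 / 71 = -41092.70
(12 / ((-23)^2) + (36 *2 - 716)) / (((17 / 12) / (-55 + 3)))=212574336 / 8993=23637.76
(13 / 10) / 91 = 1 / 70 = 0.01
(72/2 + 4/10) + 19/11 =38.13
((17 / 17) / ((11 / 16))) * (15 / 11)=240 / 121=1.98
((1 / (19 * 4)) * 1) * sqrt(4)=1 / 38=0.03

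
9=9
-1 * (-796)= 796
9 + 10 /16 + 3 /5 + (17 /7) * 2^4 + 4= 14863 /280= 53.08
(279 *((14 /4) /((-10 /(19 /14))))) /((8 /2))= -33.13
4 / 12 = 1 / 3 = 0.33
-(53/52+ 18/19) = -1943/988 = -1.97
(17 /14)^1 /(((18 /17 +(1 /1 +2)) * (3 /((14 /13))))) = 289 /2691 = 0.11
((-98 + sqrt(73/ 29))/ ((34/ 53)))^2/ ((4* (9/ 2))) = 260852167/ 201144 - 137641* sqrt(2117)/ 150858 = 1254.86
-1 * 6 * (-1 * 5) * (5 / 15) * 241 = 2410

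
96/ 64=3/ 2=1.50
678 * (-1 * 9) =-6102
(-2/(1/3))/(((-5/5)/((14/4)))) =21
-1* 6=-6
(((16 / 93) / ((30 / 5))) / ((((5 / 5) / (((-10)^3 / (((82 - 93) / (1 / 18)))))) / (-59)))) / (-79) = 236000 / 2182059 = 0.11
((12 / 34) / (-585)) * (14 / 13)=-28 / 43095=-0.00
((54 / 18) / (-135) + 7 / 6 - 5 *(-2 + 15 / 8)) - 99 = -35003 / 360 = -97.23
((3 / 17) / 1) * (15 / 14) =45 / 238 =0.19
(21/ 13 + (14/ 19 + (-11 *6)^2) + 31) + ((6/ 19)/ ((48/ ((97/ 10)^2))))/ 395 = 342597842317/ 78052000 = 4389.35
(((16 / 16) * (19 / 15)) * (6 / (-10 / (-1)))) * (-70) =-266 / 5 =-53.20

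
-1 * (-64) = 64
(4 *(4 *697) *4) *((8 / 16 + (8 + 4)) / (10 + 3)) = 557600 / 13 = 42892.31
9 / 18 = 1 / 2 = 0.50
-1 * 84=-84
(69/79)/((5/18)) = 1242/395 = 3.14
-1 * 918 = -918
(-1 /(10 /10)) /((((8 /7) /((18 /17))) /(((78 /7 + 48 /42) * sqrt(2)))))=-387 * sqrt(2) /34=-16.10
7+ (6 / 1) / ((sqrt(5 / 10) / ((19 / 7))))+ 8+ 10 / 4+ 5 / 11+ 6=114 * sqrt(2) / 7+ 527 / 22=46.99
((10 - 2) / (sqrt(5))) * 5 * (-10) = -80 * sqrt(5) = -178.89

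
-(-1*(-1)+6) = -7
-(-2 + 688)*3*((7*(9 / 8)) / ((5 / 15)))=-194481 / 4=-48620.25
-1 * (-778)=778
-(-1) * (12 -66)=-54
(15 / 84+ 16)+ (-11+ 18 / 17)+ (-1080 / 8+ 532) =191941 / 476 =403.24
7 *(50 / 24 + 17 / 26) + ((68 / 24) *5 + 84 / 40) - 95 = -15489 / 260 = -59.57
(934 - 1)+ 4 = 937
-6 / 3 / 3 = -0.67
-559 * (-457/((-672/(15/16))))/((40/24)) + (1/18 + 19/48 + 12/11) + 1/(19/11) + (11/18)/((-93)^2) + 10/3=-12150159903797/58307268096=-208.38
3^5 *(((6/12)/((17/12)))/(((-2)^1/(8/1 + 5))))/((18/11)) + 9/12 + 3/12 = -11549/34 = -339.68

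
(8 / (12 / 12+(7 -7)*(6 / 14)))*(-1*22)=-176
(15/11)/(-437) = -0.00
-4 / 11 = -0.36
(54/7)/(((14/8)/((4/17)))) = 1.04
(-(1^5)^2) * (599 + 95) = -694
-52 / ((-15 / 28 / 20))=5824 / 3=1941.33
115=115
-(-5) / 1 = 5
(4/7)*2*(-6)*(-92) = 4416/7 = 630.86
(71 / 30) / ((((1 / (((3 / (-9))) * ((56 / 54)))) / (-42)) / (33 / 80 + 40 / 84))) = 30.54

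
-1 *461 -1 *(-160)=-301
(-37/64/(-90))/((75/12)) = 37/36000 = 0.00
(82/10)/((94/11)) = 451/470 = 0.96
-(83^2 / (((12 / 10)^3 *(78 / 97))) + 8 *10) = -84876965 / 16848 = -5037.81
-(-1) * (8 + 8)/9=16/9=1.78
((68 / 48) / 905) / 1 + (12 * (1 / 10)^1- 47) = -497371 / 10860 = -45.80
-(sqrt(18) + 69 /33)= -3* sqrt(2) -23 /11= -6.33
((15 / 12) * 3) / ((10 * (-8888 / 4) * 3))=-1 / 17776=-0.00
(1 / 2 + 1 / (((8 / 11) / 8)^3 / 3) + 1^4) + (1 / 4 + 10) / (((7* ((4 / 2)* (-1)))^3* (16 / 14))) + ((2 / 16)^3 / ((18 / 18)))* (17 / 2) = 200428701 / 50176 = 3994.51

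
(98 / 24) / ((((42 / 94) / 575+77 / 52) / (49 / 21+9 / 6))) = 56563325 / 5353758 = 10.57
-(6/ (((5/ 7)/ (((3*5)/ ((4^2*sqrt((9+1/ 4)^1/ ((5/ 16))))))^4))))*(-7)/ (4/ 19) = 0.25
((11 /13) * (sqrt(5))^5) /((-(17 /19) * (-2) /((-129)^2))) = 439874.16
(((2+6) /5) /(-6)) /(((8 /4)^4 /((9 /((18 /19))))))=-0.16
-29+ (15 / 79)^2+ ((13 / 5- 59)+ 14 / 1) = -2226912 / 31205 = -71.36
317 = 317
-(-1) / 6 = 1 / 6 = 0.17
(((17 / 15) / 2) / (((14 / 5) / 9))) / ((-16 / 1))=-51 / 448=-0.11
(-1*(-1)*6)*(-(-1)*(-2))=-12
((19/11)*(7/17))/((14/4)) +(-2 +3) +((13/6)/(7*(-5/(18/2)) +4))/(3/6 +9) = 3.26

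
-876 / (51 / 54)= -15768 / 17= -927.53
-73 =-73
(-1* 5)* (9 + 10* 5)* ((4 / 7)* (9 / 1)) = -10620 / 7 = -1517.14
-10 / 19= -0.53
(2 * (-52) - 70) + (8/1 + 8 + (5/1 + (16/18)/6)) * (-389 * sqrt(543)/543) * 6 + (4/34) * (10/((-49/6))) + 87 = -444238 * sqrt(543)/4887 - 72591/833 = -2205.37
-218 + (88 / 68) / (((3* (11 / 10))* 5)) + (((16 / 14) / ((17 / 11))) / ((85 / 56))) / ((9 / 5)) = -566110 / 2601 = -217.65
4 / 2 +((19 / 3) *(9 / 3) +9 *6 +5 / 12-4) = 857 / 12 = 71.42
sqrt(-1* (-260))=2* sqrt(65)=16.12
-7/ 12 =-0.58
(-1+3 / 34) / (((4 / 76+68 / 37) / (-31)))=675583 / 45186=14.95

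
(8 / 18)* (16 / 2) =32 / 9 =3.56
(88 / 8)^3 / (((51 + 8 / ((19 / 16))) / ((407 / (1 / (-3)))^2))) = 37701878049 / 1097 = 34368165.95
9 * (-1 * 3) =-27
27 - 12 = 15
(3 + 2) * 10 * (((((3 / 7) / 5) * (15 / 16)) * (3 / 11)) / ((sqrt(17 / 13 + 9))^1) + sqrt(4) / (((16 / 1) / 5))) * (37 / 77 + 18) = 960525 * sqrt(1742) / 6355888 + 177875 / 308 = 583.82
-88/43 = -2.05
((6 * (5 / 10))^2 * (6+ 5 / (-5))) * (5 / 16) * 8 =225 / 2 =112.50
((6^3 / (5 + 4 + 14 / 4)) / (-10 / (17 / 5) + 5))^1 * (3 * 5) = 22032 / 175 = 125.90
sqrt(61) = 7.81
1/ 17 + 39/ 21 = 228/ 119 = 1.92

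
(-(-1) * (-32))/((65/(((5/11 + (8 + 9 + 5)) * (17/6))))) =-31.32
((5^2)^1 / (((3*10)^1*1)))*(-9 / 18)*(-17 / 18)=85 / 216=0.39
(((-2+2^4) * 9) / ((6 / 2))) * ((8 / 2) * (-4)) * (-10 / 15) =448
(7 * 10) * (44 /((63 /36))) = 1760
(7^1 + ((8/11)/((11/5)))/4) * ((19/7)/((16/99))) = 146547/1232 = 118.95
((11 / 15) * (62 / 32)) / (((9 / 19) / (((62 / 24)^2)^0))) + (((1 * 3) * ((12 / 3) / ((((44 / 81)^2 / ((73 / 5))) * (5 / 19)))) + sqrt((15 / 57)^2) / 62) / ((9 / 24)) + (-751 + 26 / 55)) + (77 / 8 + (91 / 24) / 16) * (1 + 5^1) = 16404742713793 / 3078820800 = 5328.26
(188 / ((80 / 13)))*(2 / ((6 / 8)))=1222 / 15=81.47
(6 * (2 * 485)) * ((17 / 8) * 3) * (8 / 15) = 19788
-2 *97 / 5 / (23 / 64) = -12416 / 115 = -107.97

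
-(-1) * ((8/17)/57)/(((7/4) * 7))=32/47481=0.00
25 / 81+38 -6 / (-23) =71855 / 1863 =38.57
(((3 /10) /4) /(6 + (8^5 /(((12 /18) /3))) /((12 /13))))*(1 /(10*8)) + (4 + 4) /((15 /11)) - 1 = 276426667 /56800000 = 4.87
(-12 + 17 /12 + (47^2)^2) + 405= 58560905 /12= 4880075.42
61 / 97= 0.63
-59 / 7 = -8.43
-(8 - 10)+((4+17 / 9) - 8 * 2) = -73 / 9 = -8.11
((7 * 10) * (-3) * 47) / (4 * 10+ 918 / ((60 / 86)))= -7.28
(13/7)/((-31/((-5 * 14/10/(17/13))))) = 169/527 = 0.32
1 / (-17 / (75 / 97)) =-75 / 1649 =-0.05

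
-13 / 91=-0.14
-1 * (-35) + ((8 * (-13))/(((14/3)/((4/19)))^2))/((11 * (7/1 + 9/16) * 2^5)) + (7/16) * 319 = 65758526835/376704944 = 174.56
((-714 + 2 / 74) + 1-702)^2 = 2740941316 / 1369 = 2002148.51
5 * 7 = 35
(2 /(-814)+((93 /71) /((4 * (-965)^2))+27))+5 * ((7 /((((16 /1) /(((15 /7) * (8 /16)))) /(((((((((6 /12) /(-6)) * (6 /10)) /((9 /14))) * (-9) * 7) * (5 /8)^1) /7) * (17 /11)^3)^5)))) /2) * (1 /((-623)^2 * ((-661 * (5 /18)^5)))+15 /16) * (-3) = -9.20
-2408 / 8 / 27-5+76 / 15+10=-1.08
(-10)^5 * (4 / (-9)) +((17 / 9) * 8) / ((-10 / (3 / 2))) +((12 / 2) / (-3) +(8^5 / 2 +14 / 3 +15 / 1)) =2737973 / 45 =60843.84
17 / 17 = 1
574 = 574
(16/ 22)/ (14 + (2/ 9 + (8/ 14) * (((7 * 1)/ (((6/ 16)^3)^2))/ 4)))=729/ 374704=0.00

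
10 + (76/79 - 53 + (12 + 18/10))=-11154/395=-28.24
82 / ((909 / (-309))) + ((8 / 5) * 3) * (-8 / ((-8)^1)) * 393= 2815666 / 1515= 1858.53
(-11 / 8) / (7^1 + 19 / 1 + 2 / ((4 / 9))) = -11 / 244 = -0.05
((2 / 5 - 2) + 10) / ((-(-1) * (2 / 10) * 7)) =6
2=2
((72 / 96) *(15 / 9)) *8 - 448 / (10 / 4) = -846 / 5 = -169.20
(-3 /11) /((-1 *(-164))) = -3 /1804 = -0.00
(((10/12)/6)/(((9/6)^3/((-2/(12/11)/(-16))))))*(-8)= -55/1458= -0.04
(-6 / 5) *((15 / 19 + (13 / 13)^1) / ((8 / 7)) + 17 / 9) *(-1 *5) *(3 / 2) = 2363 / 76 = 31.09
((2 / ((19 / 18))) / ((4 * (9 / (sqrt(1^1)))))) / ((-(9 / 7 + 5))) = -7 / 836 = -0.01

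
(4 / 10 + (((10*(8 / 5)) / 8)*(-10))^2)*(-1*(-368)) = 736736 / 5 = 147347.20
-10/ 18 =-5/ 9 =-0.56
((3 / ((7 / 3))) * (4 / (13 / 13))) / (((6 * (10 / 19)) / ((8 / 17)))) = 456 / 595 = 0.77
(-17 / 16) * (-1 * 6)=51 / 8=6.38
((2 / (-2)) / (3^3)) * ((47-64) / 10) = 17 / 270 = 0.06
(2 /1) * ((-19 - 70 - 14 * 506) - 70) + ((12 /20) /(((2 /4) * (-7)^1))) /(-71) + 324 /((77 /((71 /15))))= -395430316 /27335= -14466.08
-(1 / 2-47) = 93 / 2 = 46.50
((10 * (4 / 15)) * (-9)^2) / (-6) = -36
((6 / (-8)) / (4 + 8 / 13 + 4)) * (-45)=1755 / 448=3.92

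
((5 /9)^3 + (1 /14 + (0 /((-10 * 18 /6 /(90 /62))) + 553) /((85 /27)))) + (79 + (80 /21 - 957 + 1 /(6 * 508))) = -698.29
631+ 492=1123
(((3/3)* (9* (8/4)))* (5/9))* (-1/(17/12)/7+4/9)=3680/1071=3.44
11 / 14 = 0.79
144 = 144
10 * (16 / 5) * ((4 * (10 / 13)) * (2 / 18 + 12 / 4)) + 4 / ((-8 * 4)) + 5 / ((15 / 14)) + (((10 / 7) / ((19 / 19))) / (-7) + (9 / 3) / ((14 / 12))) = 14366155 / 45864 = 313.23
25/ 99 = 0.25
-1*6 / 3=-2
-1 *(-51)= 51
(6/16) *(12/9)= 1/2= 0.50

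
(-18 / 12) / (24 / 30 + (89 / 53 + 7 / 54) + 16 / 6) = -21465 / 75493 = -0.28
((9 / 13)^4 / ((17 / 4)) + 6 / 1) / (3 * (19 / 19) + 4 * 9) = 979822 / 6311981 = 0.16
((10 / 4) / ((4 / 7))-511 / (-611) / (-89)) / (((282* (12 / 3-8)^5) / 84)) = -13294239 / 10468610048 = -0.00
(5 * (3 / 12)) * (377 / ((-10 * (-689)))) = 29 / 424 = 0.07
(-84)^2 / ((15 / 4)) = 9408 / 5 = 1881.60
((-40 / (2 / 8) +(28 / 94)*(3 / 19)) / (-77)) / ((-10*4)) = -71419 / 1375220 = -0.05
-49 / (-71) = 49 / 71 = 0.69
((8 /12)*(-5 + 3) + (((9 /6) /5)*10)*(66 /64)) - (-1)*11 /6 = 115 /32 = 3.59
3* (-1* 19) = -57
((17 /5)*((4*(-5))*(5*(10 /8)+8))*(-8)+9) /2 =7761 /2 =3880.50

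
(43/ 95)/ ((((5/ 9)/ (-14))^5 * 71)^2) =43368450612139014663168/ 4676708984375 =9273284003.14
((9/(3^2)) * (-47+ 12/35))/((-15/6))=3266/175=18.66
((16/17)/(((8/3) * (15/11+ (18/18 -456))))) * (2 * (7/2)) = -231/42415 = -0.01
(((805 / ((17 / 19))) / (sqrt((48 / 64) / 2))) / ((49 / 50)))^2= 95484500000 / 42483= 2247593.15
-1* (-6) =6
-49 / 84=-7 / 12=-0.58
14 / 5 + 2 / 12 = 89 / 30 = 2.97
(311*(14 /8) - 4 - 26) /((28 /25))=51425 /112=459.15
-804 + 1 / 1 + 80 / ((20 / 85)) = -463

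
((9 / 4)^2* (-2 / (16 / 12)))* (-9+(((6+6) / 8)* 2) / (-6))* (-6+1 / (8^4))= -113462775 / 262144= -432.83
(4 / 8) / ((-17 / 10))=-5 / 17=-0.29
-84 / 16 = -21 / 4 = -5.25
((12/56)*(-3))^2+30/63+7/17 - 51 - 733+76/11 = -85302731/109956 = -775.79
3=3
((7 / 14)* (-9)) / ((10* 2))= -9 / 40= -0.22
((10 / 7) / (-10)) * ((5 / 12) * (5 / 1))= -25 / 84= -0.30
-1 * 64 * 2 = -128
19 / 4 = 4.75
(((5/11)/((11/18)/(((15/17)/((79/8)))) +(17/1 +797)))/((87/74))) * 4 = 1065600/565591147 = 0.00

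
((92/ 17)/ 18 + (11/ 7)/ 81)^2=9517225/ 92910321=0.10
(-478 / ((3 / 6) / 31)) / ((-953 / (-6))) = -177816 / 953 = -186.59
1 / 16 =0.06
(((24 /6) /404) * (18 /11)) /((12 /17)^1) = 0.02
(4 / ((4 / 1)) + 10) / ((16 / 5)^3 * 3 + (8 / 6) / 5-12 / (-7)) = 28875 / 263248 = 0.11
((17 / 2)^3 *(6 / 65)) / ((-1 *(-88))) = 14739 / 22880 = 0.64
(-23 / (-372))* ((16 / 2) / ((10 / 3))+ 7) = 1081 / 1860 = 0.58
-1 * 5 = -5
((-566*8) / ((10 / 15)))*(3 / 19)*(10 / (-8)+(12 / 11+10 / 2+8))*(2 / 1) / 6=-959370 / 209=-4590.29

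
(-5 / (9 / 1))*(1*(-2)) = 10 / 9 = 1.11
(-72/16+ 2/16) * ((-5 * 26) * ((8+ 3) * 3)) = 75075/4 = 18768.75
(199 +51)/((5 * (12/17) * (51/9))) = 25/2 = 12.50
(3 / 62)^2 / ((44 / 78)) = 0.00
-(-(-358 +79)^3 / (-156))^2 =-52406204859369 / 2704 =-19380992921.36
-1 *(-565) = 565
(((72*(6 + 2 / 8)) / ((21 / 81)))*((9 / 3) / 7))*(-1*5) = -182250 / 49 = -3719.39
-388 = -388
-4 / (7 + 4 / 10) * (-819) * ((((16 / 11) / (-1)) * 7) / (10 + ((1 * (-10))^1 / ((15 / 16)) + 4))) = -550368 / 407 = -1352.26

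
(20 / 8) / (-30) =-1 / 12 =-0.08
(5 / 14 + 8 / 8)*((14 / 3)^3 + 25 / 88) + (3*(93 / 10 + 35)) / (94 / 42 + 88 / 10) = 150.35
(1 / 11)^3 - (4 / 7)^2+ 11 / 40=-132471 / 2608760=-0.05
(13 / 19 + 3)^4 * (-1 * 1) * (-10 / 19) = 240100000 / 2476099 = 96.97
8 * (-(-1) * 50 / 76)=100 / 19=5.26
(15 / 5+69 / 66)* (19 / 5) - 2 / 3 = 4853 / 330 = 14.71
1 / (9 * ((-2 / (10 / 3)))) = -5 / 27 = -0.19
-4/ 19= -0.21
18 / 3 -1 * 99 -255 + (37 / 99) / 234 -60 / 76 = -153520379 / 440154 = -348.79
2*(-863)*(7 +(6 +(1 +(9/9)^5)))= -25890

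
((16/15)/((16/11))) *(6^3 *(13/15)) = 137.28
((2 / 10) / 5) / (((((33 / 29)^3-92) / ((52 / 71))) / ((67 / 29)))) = -43732 / 58491575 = -0.00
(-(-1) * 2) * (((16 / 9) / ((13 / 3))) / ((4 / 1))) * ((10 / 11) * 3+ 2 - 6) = -0.26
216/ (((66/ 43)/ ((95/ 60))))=2451/ 11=222.82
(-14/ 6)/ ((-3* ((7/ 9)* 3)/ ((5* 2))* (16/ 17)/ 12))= 85/ 2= 42.50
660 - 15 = 645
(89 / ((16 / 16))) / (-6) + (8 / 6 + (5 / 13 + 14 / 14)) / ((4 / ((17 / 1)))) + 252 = 9700 / 39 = 248.72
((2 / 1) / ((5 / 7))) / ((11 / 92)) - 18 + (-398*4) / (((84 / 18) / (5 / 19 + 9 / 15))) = -2114342 / 7315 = -289.04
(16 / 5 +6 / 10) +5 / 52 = 1013 / 260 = 3.90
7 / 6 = 1.17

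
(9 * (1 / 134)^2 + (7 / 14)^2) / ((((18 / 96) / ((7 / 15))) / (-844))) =-106296736 / 202005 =-526.21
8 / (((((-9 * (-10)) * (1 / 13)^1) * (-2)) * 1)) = -26 / 45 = -0.58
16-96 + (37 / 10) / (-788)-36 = -116.00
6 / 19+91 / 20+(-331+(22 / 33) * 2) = -370273 / 1140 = -324.80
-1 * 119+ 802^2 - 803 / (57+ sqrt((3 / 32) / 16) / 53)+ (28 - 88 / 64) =680944 * sqrt(6) / 4672737789+ 8013403105238211 / 12460634104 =643097.54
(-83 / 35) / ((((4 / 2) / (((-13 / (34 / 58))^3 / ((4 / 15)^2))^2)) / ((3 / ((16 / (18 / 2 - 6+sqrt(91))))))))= -7238398355095090555125*sqrt(91) / 1384144756736 - 21715195065285271665375 / 1384144756736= -65574871477.53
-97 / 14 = -6.93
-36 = -36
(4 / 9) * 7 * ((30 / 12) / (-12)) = -35 / 54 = -0.65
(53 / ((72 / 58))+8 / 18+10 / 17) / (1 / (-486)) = -722547 / 34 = -21251.38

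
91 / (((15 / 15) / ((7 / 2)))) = 637 / 2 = 318.50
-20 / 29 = -0.69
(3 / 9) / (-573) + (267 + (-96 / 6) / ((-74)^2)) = 267.00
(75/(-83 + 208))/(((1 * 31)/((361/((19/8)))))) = 456/155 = 2.94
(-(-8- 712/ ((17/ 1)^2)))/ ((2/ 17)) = 1512/ 17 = 88.94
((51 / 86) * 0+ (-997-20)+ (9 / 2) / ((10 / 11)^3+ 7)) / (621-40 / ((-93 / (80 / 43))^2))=-111799007526933 / 68303881599238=-1.64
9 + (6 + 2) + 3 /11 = 190 /11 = 17.27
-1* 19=-19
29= 29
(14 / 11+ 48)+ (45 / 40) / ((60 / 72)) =11137 / 220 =50.62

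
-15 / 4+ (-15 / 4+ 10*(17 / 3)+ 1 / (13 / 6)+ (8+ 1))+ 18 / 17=79145 / 1326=59.69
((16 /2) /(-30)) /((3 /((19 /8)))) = -0.21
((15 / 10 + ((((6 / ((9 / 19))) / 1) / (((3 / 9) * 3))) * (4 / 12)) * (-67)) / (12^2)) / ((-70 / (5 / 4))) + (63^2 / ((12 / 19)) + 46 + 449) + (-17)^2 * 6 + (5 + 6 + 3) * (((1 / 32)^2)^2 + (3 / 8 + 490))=4571597002625 / 297271296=15378.53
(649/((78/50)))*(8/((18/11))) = 713900/351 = 2033.90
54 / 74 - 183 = -6744 / 37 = -182.27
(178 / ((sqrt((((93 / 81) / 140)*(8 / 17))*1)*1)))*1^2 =267*sqrt(110670) / 31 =2865.26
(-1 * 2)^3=-8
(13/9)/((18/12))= 26/27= 0.96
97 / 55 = 1.76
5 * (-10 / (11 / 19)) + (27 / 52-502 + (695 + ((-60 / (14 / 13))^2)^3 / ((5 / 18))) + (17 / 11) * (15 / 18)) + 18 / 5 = 108686957402867866117 / 1009428420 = 107671782614.23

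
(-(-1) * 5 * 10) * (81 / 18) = 225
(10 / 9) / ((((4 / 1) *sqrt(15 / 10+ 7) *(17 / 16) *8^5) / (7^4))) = 12005 *sqrt(34) / 10653696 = 0.01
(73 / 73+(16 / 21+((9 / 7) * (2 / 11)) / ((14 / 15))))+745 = 1207919 / 1617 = 747.01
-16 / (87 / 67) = -12.32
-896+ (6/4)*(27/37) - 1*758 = -122315/74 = -1652.91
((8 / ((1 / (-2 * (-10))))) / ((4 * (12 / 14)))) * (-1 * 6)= -280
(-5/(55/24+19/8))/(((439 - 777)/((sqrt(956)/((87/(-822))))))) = -2055*sqrt(239)/34307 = -0.93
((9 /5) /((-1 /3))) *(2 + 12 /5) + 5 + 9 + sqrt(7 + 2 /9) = -244 /25 + sqrt(65) /3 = -7.07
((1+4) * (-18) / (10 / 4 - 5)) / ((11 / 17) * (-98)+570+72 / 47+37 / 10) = 287640 / 4089443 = 0.07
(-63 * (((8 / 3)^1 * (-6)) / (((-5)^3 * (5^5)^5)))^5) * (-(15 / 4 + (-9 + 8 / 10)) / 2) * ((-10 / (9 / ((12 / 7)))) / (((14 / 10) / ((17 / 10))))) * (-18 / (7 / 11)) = -471189159936 / 3515577587298101067533452778557741590155921159779802768184132910622707868242287077009677886962890625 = -0.00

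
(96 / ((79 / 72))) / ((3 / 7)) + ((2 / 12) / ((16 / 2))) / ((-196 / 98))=1548209 / 7584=204.14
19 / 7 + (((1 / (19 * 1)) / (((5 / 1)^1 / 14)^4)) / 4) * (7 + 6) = 1099589 / 83125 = 13.23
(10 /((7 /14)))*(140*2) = 5600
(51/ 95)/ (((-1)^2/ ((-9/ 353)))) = -459/ 33535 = -0.01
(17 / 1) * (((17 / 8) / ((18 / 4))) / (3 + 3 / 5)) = 1445 / 648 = 2.23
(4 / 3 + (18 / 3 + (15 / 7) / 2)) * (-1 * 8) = -1412 / 21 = -67.24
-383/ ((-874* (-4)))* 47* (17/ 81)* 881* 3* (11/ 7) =-2965610747/ 660744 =-4488.29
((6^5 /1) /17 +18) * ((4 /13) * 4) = 129312 /221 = 585.12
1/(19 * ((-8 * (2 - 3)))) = 0.01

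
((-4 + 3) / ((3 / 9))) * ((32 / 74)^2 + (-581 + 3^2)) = 1715.44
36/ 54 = 2/ 3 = 0.67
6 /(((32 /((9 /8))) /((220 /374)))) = 0.12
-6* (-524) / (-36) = -262 / 3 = -87.33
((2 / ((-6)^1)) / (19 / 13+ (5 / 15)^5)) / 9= -117 / 4630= -0.03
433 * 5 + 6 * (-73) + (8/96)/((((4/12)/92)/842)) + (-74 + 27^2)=21748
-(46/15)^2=-2116/225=-9.40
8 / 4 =2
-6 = -6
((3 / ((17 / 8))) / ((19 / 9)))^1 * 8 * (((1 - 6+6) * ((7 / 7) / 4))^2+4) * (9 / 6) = 10530 / 323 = 32.60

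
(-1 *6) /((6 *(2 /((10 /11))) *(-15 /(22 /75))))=2 /225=0.01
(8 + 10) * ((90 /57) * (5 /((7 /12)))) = 32400 /133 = 243.61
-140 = -140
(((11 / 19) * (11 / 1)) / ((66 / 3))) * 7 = 77 / 38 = 2.03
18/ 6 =3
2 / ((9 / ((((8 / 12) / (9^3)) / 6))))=2 / 59049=0.00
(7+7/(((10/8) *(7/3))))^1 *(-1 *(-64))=3008/5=601.60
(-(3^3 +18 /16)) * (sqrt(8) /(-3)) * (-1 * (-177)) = 13275 * sqrt(2) /4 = 4693.42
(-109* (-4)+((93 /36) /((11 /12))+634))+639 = 18830 /11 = 1711.82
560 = 560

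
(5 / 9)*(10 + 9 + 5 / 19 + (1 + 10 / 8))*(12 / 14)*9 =92.20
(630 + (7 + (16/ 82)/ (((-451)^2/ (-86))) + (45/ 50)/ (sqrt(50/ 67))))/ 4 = 9*sqrt(134)/ 400 + 5312223229/ 33357764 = 159.51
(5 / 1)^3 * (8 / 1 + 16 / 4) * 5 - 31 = 7469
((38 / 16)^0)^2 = 1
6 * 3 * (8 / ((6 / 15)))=360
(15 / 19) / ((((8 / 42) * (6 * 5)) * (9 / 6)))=7 / 76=0.09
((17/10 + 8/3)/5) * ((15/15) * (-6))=-131/25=-5.24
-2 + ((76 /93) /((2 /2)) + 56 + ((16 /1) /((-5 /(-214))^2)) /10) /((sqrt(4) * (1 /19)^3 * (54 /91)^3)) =49036511.97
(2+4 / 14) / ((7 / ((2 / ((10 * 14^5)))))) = 1 / 8235430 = 0.00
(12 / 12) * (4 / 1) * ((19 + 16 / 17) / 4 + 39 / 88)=8121 / 374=21.71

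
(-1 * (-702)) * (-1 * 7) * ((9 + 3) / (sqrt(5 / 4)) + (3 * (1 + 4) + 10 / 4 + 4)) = -158393.58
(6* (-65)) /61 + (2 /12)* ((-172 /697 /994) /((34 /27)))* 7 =-656221227 /102636038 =-6.39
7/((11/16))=112/11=10.18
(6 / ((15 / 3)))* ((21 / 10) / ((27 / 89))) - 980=-72877 / 75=-971.69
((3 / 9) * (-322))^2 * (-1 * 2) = -23040.89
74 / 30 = 37 / 15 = 2.47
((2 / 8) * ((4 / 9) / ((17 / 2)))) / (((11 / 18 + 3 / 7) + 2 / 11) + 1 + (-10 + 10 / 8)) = -616 / 307649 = -0.00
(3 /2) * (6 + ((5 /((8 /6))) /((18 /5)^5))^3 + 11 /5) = 12.30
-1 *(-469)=469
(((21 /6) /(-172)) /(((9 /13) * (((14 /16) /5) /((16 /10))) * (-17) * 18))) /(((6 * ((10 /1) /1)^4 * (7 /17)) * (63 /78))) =169 /3840007500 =0.00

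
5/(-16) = -5/16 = -0.31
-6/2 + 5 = 2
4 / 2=2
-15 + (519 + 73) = 577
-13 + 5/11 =-138/11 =-12.55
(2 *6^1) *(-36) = -432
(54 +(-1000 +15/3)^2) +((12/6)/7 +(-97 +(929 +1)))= 6936386/7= 990912.29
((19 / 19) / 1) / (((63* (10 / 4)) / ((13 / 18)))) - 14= -39677 / 2835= -14.00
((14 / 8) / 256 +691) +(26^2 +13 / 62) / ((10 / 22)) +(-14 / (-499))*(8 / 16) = 34510883067 / 15840256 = 2178.68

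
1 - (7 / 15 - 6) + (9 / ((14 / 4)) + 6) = 1586 / 105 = 15.10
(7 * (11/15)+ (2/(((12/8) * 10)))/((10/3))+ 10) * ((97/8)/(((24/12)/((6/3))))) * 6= 55193/50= 1103.86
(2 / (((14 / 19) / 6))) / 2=57 / 7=8.14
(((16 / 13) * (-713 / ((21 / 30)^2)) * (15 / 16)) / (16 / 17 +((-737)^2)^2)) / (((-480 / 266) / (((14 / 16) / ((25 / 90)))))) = 3454485 / 347745047073008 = 0.00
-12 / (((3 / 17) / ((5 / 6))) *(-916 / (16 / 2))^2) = -680 / 157323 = -0.00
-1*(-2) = 2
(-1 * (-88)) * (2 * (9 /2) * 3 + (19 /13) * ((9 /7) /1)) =2541.36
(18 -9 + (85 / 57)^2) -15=-12269 / 3249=-3.78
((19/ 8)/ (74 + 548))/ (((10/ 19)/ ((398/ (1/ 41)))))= 2945399/ 24880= 118.38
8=8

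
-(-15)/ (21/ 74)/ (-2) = -185/ 7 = -26.43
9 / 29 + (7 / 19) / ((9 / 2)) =1945 / 4959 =0.39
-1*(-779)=779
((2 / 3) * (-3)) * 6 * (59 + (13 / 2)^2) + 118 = -1097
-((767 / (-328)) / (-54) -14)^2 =-194.79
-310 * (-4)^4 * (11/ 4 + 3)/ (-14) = 228160/ 7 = 32594.29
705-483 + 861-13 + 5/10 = 2141/2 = 1070.50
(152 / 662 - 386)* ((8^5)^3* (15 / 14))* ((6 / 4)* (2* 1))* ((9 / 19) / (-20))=45488511279232450560 / 44023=1033289673107976.52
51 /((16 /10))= 255 /8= 31.88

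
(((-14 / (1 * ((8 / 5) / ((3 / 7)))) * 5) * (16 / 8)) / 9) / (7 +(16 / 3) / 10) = -125 / 226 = -0.55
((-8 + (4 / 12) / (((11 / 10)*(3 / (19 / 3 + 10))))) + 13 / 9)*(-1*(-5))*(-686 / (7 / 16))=11422880 / 297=38460.88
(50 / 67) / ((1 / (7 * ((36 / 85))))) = 2520 / 1139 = 2.21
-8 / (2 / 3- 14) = 3 / 5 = 0.60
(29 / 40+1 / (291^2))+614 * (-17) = -35353555331 / 3387240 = -10437.27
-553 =-553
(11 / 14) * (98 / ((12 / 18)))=231 / 2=115.50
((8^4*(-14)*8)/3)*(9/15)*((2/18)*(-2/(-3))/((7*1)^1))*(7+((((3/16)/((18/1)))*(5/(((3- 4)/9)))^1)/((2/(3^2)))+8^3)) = -22583296/45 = -501851.02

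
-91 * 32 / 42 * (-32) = 6656 / 3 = 2218.67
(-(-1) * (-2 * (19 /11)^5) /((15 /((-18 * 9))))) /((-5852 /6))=-21112002 /62004635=-0.34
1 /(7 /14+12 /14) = 14 /19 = 0.74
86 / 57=1.51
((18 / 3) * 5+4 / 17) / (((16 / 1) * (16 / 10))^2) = 6425 / 139264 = 0.05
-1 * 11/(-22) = 1/2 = 0.50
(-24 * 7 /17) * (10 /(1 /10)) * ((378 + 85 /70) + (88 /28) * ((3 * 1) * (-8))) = -5103600 /17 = -300211.76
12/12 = 1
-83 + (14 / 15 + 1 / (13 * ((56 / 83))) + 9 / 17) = -15115411 / 185640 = -81.42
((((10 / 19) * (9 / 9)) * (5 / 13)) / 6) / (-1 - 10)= -25 / 8151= -0.00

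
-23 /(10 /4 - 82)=46 /159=0.29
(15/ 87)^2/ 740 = 5/ 124468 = 0.00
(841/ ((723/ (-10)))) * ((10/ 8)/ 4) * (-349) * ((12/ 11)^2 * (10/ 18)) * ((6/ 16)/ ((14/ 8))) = 36688625/ 204127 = 179.73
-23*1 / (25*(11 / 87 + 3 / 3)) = -0.82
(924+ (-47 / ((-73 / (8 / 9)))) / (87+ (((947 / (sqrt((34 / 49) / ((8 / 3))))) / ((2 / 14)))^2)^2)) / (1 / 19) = 95072004586827270608996020 / 5415356834519666815159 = 17556.00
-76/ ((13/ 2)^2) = -304/ 169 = -1.80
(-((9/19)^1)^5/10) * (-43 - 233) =8148762/12380495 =0.66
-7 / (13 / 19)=-133 / 13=-10.23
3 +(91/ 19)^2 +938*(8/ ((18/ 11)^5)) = 28373253431/ 42633378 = 665.52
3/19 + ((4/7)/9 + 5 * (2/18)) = 310/399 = 0.78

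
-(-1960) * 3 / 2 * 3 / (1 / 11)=97020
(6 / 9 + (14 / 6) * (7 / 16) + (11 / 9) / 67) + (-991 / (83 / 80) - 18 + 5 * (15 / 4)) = -762926921 / 800784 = -952.72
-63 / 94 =-0.67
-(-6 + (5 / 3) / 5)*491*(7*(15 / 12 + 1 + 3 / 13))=2512447 / 52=48316.29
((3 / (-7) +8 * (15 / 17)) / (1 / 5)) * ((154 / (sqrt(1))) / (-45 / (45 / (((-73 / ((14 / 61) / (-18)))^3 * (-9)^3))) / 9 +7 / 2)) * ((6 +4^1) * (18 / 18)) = 595379400 / 177275839073252699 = 0.00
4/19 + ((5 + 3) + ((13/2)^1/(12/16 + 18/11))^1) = 21814/1995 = 10.93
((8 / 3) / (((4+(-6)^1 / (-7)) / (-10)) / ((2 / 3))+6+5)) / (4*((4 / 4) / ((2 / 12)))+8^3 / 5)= 350 / 170403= 0.00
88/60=22/15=1.47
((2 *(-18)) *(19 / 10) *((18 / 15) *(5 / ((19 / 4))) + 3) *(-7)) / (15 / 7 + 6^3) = 23814 / 2545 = 9.36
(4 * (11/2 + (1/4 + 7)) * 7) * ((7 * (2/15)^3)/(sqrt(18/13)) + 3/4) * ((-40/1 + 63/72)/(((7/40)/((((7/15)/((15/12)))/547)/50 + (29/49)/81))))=-52852944937/120613500 - 211411779748 * sqrt(26)/130844109375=-446.44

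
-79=-79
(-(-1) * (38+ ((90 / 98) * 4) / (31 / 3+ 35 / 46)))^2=8268856815844 / 5627850361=1469.27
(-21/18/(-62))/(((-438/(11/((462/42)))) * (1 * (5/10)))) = -7/81468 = -0.00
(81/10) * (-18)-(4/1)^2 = -809/5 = -161.80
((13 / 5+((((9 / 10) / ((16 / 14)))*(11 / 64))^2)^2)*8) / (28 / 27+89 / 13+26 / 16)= 627214899017538351 / 286678329589760000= 2.19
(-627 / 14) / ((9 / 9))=-627 / 14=-44.79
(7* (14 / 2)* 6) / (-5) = -294 / 5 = -58.80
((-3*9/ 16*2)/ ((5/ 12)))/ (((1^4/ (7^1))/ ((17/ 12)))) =-3213/ 40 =-80.32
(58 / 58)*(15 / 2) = 15 / 2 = 7.50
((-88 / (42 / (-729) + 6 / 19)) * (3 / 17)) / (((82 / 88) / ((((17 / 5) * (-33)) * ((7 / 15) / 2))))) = 258099534 / 152725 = 1689.96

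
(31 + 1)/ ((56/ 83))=332/ 7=47.43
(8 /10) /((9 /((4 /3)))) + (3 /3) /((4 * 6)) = 173 /1080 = 0.16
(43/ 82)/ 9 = 0.06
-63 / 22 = -2.86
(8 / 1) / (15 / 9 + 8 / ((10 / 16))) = 120 / 217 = 0.55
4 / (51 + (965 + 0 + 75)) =0.00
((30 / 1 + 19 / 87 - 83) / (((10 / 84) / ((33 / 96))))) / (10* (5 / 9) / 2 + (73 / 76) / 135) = -45347148 / 828617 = -54.73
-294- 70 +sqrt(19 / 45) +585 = sqrt(95) / 15 +221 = 221.65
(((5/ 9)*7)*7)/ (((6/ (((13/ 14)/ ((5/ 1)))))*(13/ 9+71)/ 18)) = 273/ 1304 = 0.21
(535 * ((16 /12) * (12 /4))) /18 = 1070 /9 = 118.89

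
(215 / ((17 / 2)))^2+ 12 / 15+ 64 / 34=928376 / 1445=642.47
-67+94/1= 27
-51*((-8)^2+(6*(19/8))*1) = -15963/4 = -3990.75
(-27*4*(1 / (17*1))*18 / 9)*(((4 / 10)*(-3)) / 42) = 216 / 595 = 0.36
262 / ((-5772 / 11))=-1441 / 2886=-0.50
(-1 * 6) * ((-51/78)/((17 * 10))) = 3/130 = 0.02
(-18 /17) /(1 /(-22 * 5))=1980 /17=116.47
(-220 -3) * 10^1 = -2230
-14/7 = -2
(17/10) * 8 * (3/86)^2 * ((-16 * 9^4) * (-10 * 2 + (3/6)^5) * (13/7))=8338840731/129430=64427.42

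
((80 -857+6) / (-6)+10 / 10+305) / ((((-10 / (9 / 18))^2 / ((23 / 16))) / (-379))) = -591.80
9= 9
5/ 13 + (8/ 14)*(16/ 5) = 1007/ 455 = 2.21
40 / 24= 5 / 3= 1.67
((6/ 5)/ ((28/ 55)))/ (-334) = -33/ 4676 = -0.01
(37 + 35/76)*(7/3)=6643/76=87.41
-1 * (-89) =89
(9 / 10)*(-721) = -6489 / 10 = -648.90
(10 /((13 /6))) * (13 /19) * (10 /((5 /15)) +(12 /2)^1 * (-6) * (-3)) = 8280 /19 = 435.79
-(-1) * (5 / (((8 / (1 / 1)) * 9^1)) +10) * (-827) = -599575 / 72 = -8327.43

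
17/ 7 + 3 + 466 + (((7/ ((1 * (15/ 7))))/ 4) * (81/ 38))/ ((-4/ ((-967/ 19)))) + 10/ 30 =493.91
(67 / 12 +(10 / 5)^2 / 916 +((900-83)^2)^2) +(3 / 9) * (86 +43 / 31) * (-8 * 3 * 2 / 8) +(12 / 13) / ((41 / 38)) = 20229905647155188165 / 45405204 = 445541564952.67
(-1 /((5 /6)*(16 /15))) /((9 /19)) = -19 /8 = -2.38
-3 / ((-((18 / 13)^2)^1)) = 169 / 108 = 1.56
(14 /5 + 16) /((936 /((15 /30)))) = 47 /4680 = 0.01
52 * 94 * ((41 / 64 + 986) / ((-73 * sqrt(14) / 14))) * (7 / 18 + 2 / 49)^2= -75916423115 * sqrt(14) / 6223392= -45642.83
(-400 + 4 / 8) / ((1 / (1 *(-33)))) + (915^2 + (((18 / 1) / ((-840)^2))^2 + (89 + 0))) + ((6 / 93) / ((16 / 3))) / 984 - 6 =1661068957653771271 / 1953069440000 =850491.50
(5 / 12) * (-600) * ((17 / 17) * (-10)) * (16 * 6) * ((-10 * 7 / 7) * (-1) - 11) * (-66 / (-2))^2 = -261360000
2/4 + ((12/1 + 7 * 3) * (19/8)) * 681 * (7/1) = 2988913/8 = 373614.12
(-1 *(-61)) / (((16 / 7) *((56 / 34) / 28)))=7259 / 16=453.69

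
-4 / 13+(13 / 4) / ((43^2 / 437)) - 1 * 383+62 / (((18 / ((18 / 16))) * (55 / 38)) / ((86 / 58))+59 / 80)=-2994519347145 / 7906346188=-378.75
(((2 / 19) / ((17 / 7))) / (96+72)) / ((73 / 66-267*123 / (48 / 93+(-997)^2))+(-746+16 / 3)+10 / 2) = -17839855 / 50795150971754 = -0.00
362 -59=303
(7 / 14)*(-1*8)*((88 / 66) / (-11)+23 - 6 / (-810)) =-135944 / 1485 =-91.54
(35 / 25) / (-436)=-7 / 2180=-0.00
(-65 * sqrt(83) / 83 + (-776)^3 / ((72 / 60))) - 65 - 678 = -389407896.80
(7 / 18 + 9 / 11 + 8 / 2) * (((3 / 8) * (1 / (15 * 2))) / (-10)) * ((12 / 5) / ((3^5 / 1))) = -0.00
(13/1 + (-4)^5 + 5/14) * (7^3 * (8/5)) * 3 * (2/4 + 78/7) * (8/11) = -774912432/55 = -14089316.95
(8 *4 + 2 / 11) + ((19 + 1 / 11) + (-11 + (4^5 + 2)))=11729 / 11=1066.27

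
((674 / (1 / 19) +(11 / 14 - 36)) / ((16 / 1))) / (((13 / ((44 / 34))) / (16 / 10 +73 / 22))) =96725931 / 247520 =390.78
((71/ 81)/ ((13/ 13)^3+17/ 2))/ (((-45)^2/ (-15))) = -142/ 207765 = -0.00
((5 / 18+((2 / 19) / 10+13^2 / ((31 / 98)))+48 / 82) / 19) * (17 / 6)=19772031271 / 247768740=79.80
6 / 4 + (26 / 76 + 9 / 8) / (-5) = 917 / 760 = 1.21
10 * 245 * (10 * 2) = 49000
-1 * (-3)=3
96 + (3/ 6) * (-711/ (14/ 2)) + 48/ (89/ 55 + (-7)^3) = 1481031/ 32858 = 45.07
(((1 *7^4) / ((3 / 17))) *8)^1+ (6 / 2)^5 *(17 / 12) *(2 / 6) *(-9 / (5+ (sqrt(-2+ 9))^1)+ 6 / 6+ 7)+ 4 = 459 *sqrt(7) / 8+ 2627531 / 24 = 109632.26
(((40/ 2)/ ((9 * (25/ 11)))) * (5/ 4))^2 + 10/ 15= 175/ 81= 2.16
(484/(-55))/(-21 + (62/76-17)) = 1672/7065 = 0.24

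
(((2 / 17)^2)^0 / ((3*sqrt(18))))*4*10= 20*sqrt(2) / 9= 3.14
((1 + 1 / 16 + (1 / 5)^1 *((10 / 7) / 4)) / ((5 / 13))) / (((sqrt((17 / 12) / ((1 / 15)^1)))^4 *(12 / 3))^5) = 105664 / 689060415192529296875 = 0.00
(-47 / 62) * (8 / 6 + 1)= -329 / 186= -1.77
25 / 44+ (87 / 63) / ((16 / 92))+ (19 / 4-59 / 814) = 450809 / 34188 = 13.19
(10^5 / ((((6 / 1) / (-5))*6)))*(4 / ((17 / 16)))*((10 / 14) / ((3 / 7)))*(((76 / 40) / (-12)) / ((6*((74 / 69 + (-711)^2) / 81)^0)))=9500000 / 4131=2299.69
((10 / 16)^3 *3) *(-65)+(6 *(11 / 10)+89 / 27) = -37.71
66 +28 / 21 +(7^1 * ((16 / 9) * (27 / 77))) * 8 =3374 / 33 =102.24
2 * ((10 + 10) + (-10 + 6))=32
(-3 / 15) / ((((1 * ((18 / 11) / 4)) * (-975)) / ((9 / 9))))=0.00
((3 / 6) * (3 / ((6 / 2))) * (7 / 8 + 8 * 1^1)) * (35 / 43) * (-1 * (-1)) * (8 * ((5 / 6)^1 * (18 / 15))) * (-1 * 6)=-7455 / 43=-173.37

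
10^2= 100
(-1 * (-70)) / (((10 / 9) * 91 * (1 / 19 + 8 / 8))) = 171 / 260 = 0.66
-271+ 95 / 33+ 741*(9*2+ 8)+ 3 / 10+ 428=6410639 / 330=19426.18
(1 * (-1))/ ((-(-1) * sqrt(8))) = -0.35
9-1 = 8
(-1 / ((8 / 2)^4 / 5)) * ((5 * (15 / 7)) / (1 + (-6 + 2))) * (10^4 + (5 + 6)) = 1251375 / 1792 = 698.31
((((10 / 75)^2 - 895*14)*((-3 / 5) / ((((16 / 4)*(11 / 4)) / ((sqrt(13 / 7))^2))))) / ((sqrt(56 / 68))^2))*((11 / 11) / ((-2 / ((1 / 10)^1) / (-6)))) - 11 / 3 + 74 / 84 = 154824904 / 336875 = 459.59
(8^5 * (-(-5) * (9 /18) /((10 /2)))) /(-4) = -4096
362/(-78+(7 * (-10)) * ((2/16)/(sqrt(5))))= -451776/97099+10136 * sqrt(5)/97099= -4.42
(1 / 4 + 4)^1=17 / 4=4.25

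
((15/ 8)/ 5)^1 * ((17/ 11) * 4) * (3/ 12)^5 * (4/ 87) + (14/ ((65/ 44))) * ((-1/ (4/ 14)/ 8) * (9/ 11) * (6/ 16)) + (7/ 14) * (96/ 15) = 4093629/ 2123264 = 1.93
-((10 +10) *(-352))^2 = -49561600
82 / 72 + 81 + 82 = 5909 / 36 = 164.14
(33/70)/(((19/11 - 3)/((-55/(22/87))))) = 31581/392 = 80.56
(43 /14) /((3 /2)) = 43 /21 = 2.05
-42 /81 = -14 /27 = -0.52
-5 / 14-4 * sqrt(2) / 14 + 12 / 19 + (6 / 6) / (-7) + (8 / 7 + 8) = 2467 / 266-2 * sqrt(2) / 7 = 8.87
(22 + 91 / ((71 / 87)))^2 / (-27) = -89851441 / 136107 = -660.15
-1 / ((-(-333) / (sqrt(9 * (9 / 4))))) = -1 / 74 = -0.01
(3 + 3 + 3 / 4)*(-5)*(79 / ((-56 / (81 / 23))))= 863865 / 5152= 167.68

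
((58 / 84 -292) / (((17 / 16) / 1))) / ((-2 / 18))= 293640 / 119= 2467.56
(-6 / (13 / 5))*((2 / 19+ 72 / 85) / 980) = -2307 / 1028755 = -0.00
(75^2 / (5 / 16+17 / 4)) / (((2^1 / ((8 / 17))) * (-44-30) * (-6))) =30000 / 45917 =0.65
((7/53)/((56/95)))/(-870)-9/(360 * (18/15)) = -389/18444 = -0.02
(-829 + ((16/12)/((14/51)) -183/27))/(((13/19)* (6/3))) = -497306/819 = -607.21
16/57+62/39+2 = 956/247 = 3.87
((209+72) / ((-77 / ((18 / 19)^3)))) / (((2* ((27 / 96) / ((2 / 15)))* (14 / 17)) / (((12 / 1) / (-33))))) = 0.32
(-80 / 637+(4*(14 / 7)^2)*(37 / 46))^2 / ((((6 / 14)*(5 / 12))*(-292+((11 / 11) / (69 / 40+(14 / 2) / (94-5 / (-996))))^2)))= -1583330552127069823301184 / 507804948163962755519395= -3.12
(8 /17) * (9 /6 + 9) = 84 /17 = 4.94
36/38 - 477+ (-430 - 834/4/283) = -9751613/10754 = -906.79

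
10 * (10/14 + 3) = 260/7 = 37.14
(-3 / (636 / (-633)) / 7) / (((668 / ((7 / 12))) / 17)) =3587 / 566464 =0.01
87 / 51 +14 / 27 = 1021 / 459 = 2.22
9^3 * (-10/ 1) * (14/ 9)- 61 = -11401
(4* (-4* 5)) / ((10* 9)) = -8 / 9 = -0.89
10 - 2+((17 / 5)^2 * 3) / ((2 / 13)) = 11671 / 50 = 233.42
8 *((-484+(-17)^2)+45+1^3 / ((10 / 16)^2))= -1179.52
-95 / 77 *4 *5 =-24.68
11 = 11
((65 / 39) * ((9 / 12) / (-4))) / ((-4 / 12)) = 15 / 16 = 0.94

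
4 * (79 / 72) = 4.39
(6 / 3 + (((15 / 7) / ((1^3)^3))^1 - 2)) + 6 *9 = 393 / 7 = 56.14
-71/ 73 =-0.97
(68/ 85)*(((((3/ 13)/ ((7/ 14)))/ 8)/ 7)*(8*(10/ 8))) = 6/ 91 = 0.07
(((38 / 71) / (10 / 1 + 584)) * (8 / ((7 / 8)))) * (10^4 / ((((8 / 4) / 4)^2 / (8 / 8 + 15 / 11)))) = 1264640000 / 1623699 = 778.86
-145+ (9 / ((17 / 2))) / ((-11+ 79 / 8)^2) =-22057 / 153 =-144.16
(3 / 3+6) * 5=35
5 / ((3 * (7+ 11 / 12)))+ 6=118 / 19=6.21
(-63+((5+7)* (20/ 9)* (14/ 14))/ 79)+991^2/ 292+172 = 240319793/ 69204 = 3472.63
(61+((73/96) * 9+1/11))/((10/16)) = 23913/220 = 108.70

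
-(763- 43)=-720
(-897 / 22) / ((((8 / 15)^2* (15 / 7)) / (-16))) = 94185 / 88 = 1070.28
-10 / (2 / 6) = -30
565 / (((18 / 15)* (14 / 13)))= 36725 / 84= 437.20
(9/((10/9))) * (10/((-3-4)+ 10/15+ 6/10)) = -1215/86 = -14.13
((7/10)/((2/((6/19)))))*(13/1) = 273/190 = 1.44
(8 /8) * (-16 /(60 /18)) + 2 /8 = -91 /20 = -4.55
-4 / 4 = -1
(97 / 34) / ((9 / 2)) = 97 / 153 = 0.63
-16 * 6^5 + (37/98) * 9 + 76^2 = -11626387/98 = -118636.60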